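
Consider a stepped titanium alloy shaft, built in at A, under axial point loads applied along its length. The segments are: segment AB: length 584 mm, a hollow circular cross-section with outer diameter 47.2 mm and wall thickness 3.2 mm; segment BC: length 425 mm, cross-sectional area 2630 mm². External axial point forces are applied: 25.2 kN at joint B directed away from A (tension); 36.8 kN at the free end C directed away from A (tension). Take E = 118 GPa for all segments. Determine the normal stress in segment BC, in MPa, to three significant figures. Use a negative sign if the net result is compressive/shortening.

Internal axial forces (sectioning from the free end, tension +): N_BC = 36.8 kN, N_AB = 62 kN.
σ_BC = N_BC/A_BC = 36800/2630 = 13.99 MPa.

14.0 MPa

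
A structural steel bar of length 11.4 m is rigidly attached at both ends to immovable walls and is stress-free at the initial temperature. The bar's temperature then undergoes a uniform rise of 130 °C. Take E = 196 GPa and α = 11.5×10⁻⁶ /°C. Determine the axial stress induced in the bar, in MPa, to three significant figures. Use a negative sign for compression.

Free thermal expansion αLΔT = 11.5e-6 · 11400 · 130 = 17.04 mm.
The walls impose strain ε = −(17.04)/11400 = -1.4950e-03; σ = Eε = 196000 · -1.4950e-03 = -293 MPa.

-293 MPa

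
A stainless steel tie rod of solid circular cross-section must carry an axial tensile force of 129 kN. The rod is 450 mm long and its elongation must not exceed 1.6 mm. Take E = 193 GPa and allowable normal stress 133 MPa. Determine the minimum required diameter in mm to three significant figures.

Required area A ≥ P/σ_allow = 129000/133 = 969.9 mm².
For a solid circular section, d ≥ √(4A/π) = 35.14 mm.
Elongation limit: A ≥ PL/(Eδ_allow) = 129000·450/(193000·1.6) = 188 mm² ⇒ d ≥ 15.47 mm.
The stress limit governs.

35.1 mm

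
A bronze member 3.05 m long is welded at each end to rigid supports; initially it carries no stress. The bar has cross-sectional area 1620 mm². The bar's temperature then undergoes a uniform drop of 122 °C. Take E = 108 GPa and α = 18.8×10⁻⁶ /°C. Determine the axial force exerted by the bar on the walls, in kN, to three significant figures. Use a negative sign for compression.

Free thermal expansion αLΔT = 18.8e-6 · 3050 · -122 = -6.995 mm.
The walls impose strain ε = −(-6.995)/3050 = 2.2936e-03; σ = Eε = 108000 · 2.2936e-03 = 247.7 MPa.
Wall reaction R = σ·A = 247.7·1620 = 401300 N = 401.3 kN.

401 kN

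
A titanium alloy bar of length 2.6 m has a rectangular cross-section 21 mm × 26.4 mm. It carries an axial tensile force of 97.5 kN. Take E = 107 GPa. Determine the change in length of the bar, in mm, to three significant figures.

A = 554.4 mm².
δ_mech = NL/(AE) = 97500·2600/(554.4·107000) = 4.273 mm.

4.27 mm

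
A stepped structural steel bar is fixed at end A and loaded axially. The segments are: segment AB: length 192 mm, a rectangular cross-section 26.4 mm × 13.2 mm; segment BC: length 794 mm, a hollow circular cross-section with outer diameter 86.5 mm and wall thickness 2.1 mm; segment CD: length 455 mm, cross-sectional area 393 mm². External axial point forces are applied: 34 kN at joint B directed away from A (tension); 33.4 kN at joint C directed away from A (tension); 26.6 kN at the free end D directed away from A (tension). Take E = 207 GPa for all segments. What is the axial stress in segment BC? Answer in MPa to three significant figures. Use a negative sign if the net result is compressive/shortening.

108 MPa

Internal axial forces (sectioning from the free end, tension +): N_CD = 26.6 kN, N_BC = 60 kN, N_AB = 94 kN.
A_BC = 556.8 mm².
σ_BC = N_BC/A_BC = 60000/556.8 = 107.8 MPa.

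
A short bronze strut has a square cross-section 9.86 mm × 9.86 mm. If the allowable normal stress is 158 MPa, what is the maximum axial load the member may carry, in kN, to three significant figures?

15.4 kN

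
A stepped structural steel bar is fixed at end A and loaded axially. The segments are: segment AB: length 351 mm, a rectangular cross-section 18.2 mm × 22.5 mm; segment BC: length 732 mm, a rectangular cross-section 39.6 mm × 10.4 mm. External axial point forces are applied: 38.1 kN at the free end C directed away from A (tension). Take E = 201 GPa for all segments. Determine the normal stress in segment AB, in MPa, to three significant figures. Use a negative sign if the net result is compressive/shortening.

Internal axial forces (sectioning from the free end, tension +): N_BC = 38.1 kN, N_AB = 38.1 kN.
A_AB = 409.5 mm².
σ_AB = N_AB/A_AB = 38100/409.5 = 93.04 MPa.

93.0 MPa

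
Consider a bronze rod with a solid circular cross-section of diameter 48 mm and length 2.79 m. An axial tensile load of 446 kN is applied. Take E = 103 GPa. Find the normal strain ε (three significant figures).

A = 1810 mm².
σ = N/A = 246.5 MPa; ε = σ/E = 246.5/103000 = 2.393e-03.

0.00239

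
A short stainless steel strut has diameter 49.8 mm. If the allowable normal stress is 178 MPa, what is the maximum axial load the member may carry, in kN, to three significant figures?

A = 1948 mm².
P_max = σ_allow · A = 178 · 1948 = 346700 N = 346.7 kN.

347 kN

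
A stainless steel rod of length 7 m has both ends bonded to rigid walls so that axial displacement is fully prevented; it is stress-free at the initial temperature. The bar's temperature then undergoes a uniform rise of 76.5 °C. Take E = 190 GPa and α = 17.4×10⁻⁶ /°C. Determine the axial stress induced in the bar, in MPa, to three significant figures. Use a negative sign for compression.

Free thermal expansion αLΔT = 17.4e-6 · 7000 · 76.5 = 9.318 mm.
The walls impose strain ε = −(9.318)/7000 = -1.3311e-03; σ = Eε = 190000 · -1.3311e-03 = -252.9 MPa.

-253 MPa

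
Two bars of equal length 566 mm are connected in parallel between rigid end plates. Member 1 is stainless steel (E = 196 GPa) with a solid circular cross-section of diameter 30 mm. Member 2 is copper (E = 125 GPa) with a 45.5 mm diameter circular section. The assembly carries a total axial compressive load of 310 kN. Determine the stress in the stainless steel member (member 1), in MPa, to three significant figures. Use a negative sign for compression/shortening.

A_1 = 706.9 mm².
A_2 = 1626 mm².
Equal strain + equilibrium ⇒ each member carries load in proportion to AE: A₁E₁ = 138500000 N, A₂E₂ = 203200000 N, ΣAE = 341800000 N.
σ₁ = P·E₁/ΣAE = -310000·196000/341800000 = -177.8 MPa.

-178 MPa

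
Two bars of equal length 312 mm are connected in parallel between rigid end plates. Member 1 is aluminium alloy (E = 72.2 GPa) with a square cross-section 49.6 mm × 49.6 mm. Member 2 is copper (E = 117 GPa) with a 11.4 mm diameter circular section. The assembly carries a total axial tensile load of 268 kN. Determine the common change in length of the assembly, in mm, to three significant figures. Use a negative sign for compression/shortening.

0.441 mm

A_1 = 2460 mm².
A_2 = 102.1 mm².
Equal strain + equilibrium ⇒ each member carries load in proportion to AE: A₁E₁ = 177600000 N, A₂E₂ = 11940000 N, ΣAE = 189600000 N.
δ = PL/ΣAE = 268000·312/189600000 = 0.4411 mm.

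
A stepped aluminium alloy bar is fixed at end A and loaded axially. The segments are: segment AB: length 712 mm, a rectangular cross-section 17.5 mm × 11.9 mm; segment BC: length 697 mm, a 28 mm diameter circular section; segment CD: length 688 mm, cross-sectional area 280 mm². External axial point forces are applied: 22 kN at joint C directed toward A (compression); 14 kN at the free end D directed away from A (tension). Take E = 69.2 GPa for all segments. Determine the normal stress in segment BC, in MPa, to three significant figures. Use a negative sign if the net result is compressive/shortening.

Internal axial forces (sectioning from the free end, tension +): N_CD = 14 kN, N_BC = -8 kN, N_AB = -8 kN.
A_BC = 615.8 mm².
σ_BC = N_BC/A_BC = -8000/615.8 = -12.99 MPa.

-13.0 MPa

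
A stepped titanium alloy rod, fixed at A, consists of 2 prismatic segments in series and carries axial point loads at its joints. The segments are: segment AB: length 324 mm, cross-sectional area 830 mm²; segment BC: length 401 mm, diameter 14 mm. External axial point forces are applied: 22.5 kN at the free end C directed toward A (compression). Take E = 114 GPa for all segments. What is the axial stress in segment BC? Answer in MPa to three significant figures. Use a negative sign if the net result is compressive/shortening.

Internal axial forces (sectioning from the free end, tension +): N_BC = -22.5 kN, N_AB = -22.5 kN.
A_BC = 153.9 mm².
σ_BC = N_BC/A_BC = -22500/153.9 = -146.2 MPa.

-146 MPa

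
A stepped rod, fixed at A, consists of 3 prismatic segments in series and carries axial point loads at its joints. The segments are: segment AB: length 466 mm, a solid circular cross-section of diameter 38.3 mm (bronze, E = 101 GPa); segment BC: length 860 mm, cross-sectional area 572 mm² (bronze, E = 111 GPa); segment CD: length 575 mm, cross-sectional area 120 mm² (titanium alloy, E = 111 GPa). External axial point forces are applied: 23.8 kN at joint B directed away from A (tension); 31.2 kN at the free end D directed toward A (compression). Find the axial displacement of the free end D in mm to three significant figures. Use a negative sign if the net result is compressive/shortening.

-1.80 mm

Internal axial forces (sectioning from the free end, tension +): N_CD = -31.2 kN, N_BC = -31.2 kN, N_AB = -7.4 kN.
A_AB = 1152 mm².
δ_AB = -7400·466/(1152·101000) = -0.02964 mm
δ_BC = -31200·860/(572·111000) = -0.4226 mm
δ_CD = -31200·575/(120·111000) = -1.347 mm
δ = Σδ_i = -1.799 mm.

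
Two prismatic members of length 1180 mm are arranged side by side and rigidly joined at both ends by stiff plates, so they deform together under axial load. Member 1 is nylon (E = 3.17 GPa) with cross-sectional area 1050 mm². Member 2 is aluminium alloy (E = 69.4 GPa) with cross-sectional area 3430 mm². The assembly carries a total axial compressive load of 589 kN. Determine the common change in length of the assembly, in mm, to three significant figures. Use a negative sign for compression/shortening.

Equal strain + equilibrium ⇒ each member carries load in proportion to AE: A₁E₁ = 3328000 N, A₂E₂ = 238000000 N, ΣAE = 241400000 N.
δ = PL/ΣAE = -589000·1180/241400000 = -2.879 mm.

-2.88 mm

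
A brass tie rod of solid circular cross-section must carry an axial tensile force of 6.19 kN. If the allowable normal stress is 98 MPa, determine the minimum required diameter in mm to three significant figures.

8.97 mm

Required area A ≥ P/σ_allow = 6190/98 = 63.16 mm².
For a solid circular section, d ≥ √(4A/π) = 8.968 mm.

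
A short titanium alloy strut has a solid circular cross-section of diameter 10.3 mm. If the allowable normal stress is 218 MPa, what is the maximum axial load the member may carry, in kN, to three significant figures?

18.2 kN

A = 83.32 mm².
P_max = σ_allow · A = 218 · 83.32 = 18160 N = 18.16 kN.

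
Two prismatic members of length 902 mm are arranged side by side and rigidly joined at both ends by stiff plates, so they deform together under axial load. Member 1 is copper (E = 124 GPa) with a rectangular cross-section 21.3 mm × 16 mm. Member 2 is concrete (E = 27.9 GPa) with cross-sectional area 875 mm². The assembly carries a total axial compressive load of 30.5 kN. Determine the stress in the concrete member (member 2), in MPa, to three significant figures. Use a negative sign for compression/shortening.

-12.8 MPa

A_1 = 340.8 mm².
Equal strain + equilibrium ⇒ each member carries load in proportion to AE: A₁E₁ = 42260000 N, A₂E₂ = 24410000 N, ΣAE = 66670000 N.
σ₂ = P·E₂/ΣAE = -30500·27900/66670000 = -12.76 MPa.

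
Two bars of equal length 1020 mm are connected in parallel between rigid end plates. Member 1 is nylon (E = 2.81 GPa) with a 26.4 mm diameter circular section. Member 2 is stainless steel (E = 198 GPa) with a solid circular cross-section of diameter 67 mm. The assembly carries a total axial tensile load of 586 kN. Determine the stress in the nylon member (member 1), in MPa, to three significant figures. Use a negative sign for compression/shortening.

A_1 = 547.4 mm².
A_2 = 3526 mm².
Equal strain + equilibrium ⇒ each member carries load in proportion to AE: A₁E₁ = 1538000 N, A₂E₂ = 698100000 N, ΣAE = 699600000 N.
σ₁ = P·E₁/ΣAE = 586000·2810/699600000 = 2.354 MPa.

2.35 MPa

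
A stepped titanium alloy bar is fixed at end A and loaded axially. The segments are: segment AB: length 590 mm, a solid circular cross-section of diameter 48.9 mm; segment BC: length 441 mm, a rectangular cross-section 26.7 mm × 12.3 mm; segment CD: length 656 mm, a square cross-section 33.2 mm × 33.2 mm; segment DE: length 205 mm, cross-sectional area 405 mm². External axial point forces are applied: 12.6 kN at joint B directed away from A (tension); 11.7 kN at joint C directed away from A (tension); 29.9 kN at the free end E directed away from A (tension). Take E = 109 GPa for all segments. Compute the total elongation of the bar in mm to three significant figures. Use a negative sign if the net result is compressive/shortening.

Internal axial forces (sectioning from the free end, tension +): N_DE = 29.9 kN, N_CD = 29.9 kN, N_BC = 41.6 kN, N_AB = 54.2 kN.
A_AB = 1878 mm².
A_BC = 328.4 mm².
A_CD = 1102 mm².
δ_AB = 54200·590/(1878·109000) = 0.1562 mm
δ_BC = 41600·441/(328.4·109000) = 0.5125 mm
δ_CD = 29900·656/(1102·109000) = 0.1633 mm
δ_DE = 29900·205/(405·109000) = 0.1388 mm
δ = Σδ_i = 0.9708 mm.

0.971 mm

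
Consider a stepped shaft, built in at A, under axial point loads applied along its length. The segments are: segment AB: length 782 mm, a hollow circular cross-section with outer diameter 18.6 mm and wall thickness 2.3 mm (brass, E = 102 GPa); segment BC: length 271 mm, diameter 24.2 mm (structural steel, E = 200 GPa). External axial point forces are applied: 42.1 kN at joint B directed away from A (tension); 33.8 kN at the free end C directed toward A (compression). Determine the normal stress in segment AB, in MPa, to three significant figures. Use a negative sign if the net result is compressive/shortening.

70.5 MPa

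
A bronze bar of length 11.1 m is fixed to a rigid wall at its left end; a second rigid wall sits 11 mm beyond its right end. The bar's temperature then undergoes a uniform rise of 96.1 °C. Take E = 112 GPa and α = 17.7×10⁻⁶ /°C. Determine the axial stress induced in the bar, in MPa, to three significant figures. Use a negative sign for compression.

Free thermal expansion αLΔT = 17.7e-6 · 11100 · 96.1 = 18.88 mm.
The walls engage after the gap closes; constrained expansion = 18.88 − 11 = 7.881 mm.
The walls impose strain ε = −(7.881)/11100 = -7.0998e-04; σ = Eε = 112000 · -7.0998e-04 = -79.52 MPa.

-79.5 MPa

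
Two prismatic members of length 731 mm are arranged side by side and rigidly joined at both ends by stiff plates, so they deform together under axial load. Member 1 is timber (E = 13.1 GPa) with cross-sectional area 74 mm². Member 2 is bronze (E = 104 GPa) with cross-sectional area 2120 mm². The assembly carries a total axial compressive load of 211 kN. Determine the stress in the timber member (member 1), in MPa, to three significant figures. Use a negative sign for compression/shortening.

Equal strain + equilibrium ⇒ each member carries load in proportion to AE: A₁E₁ = 969400 N, A₂E₂ = 220500000 N, ΣAE = 221400000 N.
σ₁ = P·E₁/ΣAE = -211000·13100/221400000 = -12.48 MPa.

-12.5 MPa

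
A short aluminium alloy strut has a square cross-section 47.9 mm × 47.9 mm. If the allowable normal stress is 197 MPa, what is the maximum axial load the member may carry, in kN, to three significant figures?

452 kN

A = 2294 mm².
P_max = σ_allow · A = 197 · 2294 = 452000 N = 452 kN.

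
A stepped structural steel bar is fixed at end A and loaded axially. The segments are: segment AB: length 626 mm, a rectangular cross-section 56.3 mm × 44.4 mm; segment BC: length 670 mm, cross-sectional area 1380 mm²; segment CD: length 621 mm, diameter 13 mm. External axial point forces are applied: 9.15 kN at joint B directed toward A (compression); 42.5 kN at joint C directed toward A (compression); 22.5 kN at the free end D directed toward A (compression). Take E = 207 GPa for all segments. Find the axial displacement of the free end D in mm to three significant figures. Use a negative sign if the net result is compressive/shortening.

Internal axial forces (sectioning from the free end, tension +): N_CD = -22.5 kN, N_BC = -65 kN, N_AB = -74.15 kN.
A_AB = 2500 mm².
A_CD = 132.7 mm².
δ_AB = -74150·626/(2500·207000) = -0.08971 mm
δ_BC = -65000·670/(1380·207000) = -0.1525 mm
δ_CD = -22500·621/(132.7·207000) = -0.5085 mm
δ = Σδ_i = -0.7507 mm.

-0.751 mm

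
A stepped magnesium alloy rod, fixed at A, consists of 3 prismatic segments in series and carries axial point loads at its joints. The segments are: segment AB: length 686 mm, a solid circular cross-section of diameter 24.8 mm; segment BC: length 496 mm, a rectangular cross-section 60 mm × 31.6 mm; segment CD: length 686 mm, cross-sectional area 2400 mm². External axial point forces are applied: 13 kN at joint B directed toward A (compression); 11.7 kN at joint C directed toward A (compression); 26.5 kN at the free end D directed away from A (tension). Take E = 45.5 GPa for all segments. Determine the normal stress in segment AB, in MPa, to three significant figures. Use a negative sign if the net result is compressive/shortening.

3.73 MPa

Internal axial forces (sectioning from the free end, tension +): N_CD = 26.5 kN, N_BC = 14.8 kN, N_AB = 1.8 kN.
A_AB = 483.1 mm².
σ_AB = N_AB/A_AB = 1800/483.1 = 3.726 MPa.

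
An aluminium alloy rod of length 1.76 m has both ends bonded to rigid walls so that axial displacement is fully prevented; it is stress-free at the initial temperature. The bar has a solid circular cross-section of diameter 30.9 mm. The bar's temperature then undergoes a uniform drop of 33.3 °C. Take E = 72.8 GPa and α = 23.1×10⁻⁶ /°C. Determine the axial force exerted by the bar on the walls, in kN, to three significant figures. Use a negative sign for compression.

42.0 kN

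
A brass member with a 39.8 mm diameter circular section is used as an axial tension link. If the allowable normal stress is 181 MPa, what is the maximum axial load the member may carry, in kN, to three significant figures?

A = 1244 mm².
P_max = σ_allow · A = 181 · 1244 = 225200 N = 225.2 kN.

225 kN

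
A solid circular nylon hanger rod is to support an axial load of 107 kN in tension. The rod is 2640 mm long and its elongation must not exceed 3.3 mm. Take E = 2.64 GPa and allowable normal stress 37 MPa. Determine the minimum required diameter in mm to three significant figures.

203 mm

Required area A ≥ P/σ_allow = 107000/37 = 2892 mm².
For a solid circular section, d ≥ √(4A/π) = 60.68 mm.
Elongation limit: A ≥ PL/(Eδ_allow) = 107000·2640/(2640·3.3) = 32420 mm² ⇒ d ≥ 203.2 mm.
The elongation limit governs.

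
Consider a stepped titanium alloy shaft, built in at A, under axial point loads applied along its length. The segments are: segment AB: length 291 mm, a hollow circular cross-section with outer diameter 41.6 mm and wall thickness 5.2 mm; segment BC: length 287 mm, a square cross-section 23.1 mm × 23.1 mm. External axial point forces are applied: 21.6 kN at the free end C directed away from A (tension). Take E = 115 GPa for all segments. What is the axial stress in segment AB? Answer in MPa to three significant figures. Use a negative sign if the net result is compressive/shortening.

Internal axial forces (sectioning from the free end, tension +): N_BC = 21.6 kN, N_AB = 21.6 kN.
A_AB = 594.6 mm².
σ_AB = N_AB/A_AB = 21600/594.6 = 36.32 MPa.

36.3 MPa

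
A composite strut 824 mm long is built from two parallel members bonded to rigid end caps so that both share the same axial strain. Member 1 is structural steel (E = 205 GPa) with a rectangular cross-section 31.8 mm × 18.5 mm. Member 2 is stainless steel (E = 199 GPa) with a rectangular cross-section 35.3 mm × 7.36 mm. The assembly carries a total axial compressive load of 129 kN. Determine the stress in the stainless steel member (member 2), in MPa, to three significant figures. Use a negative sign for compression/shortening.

-149 MPa

A_1 = 588.3 mm².
A_2 = 259.8 mm².
Equal strain + equilibrium ⇒ each member carries load in proportion to AE: A₁E₁ = 120600000 N, A₂E₂ = 51700000 N, ΣAE = 172300000 N.
σ₂ = P·E₂/ΣAE = -129000·199000/172300000 = -149 MPa.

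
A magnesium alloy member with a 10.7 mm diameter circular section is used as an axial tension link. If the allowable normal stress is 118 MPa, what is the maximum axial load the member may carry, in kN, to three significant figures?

10.6 kN

A = 89.92 mm².
P_max = σ_allow · A = 118 · 89.92 = 10610 N = 10.61 kN.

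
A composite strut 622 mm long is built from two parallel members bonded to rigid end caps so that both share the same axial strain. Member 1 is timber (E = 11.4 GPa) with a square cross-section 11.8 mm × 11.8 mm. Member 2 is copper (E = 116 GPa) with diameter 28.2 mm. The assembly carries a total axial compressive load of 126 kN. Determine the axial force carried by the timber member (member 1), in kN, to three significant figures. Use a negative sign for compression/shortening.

-2.70 kN

A_1 = 139.2 mm².
A_2 = 624.6 mm².
Equal strain + equilibrium ⇒ each member carries load in proportion to AE: A₁E₁ = 1587000 N, A₂E₂ = 72450000 N, ΣAE = 74040000 N.
F₁ = P·A₁E₁/ΣAE = -126000·1587000/74040000 = -2701 N.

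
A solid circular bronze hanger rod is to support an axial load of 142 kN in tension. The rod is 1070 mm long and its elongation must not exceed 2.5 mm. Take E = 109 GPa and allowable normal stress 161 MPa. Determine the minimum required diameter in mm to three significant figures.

33.5 mm

Required area A ≥ P/σ_allow = 142000/161 = 882 mm².
For a solid circular section, d ≥ √(4A/π) = 33.51 mm.
Elongation limit: A ≥ PL/(Eδ_allow) = 142000·1070/(109000·2.5) = 557.6 mm² ⇒ d ≥ 26.64 mm.
The stress limit governs.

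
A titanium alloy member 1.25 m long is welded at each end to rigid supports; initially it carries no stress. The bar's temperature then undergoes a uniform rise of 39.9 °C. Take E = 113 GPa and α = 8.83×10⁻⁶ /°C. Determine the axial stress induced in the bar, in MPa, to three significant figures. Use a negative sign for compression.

-39.8 MPa

Free thermal expansion αLΔT = 8.83e-6 · 1250 · 39.9 = 0.4404 mm.
The walls impose strain ε = −(0.4404)/1250 = -3.5232e-04; σ = Eε = 113000 · -3.5232e-04 = -39.81 MPa.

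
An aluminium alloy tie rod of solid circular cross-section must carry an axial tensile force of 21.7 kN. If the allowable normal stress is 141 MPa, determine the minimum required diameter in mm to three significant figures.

Required area A ≥ P/σ_allow = 21700/141 = 153.9 mm².
For a solid circular section, d ≥ √(4A/π) = 14 mm.

14.0 mm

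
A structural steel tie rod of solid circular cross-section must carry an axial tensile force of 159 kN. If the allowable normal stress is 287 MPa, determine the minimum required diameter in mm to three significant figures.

Required area A ≥ P/σ_allow = 159000/287 = 554 mm².
For a solid circular section, d ≥ √(4A/π) = 26.56 mm.

26.6 mm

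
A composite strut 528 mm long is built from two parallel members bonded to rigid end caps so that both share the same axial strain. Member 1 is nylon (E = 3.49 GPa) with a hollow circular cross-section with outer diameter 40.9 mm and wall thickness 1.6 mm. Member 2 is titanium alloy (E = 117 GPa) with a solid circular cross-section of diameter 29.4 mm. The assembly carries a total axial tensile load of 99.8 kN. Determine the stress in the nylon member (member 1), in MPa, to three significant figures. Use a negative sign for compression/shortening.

4.35 MPa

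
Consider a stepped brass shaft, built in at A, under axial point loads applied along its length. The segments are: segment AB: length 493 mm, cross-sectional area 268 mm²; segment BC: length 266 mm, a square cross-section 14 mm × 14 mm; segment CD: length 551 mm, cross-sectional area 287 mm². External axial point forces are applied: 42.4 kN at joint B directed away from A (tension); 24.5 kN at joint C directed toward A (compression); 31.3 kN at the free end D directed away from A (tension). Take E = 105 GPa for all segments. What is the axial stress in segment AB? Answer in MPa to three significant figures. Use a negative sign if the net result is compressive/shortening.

Internal axial forces (sectioning from the free end, tension +): N_CD = 31.3 kN, N_BC = 6.8 kN, N_AB = 49.2 kN.
σ_AB = N_AB/A_AB = 49200/268 = 183.6 MPa.

184 MPa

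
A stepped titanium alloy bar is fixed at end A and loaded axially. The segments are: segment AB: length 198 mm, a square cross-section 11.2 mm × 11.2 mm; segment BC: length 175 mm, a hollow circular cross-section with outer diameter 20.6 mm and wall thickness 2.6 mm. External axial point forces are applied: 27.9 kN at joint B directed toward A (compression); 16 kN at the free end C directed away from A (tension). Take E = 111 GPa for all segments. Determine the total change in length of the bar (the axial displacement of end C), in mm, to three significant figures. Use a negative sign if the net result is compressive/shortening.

0.00235 mm

Internal axial forces (sectioning from the free end, tension +): N_BC = 16 kN, N_AB = -11.9 kN.
A_AB = 125.4 mm².
A_BC = 147 mm².
δ_AB = -11900·198/(125.4·111000) = -0.1692 mm
δ_BC = 16000·175/(147·111000) = 0.1716 mm
δ = Σδ_i = 0.002349 mm.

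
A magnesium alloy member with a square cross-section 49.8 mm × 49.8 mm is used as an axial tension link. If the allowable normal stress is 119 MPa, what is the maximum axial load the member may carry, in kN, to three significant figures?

295 kN

A = 2480 mm².
P_max = σ_allow · A = 119 · 2480 = 295100 N = 295.1 kN.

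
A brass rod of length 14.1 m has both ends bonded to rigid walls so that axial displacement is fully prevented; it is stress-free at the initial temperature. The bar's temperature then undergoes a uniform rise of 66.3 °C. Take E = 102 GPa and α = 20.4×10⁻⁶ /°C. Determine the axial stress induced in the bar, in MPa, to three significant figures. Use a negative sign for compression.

Free thermal expansion αLΔT = 20.4e-6 · 14100 · 66.3 = 19.07 mm.
The walls impose strain ε = −(19.07)/14100 = -1.3525e-03; σ = Eε = 102000 · -1.3525e-03 = -138 MPa.

-138 MPa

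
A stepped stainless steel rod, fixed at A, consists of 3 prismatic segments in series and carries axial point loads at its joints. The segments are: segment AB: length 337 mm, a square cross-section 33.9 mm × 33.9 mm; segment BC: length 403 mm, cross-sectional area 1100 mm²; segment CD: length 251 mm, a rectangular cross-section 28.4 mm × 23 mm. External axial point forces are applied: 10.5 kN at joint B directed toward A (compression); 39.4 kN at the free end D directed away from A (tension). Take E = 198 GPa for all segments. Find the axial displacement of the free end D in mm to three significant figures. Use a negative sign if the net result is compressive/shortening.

0.192 mm

Internal axial forces (sectioning from the free end, tension +): N_CD = 39.4 kN, N_BC = 39.4 kN, N_AB = 28.9 kN.
A_AB = 1149 mm².
A_CD = 653.2 mm².
δ_AB = 28900·337/(1149·198000) = 0.0428 mm
δ_BC = 39400·403/(1100·198000) = 0.0729 mm
δ_CD = 39400·251/(653.2·198000) = 0.07646 mm
δ = Σδ_i = 0.1922 mm.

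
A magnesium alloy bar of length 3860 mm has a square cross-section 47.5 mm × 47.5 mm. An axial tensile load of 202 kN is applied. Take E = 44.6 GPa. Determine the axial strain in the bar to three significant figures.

A = 2256 mm².
σ = N/A = 89.53 MPa; ε = σ/E = 89.53/44600 = 2.007e-03.

0.00201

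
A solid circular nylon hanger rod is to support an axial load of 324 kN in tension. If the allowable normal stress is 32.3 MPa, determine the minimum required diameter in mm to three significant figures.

Required area A ≥ P/σ_allow = 324000/32.3 = 10030 mm².
For a solid circular section, d ≥ √(4A/π) = 113 mm.

113 mm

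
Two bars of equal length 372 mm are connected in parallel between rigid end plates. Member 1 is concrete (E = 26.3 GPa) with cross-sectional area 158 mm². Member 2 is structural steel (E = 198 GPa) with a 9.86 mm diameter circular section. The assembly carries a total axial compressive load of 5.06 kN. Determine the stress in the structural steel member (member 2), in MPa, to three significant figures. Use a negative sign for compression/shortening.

-52.0 MPa

A_2 = 76.36 mm².
Equal strain + equilibrium ⇒ each member carries load in proportion to AE: A₁E₁ = 4155000 N, A₂E₂ = 15120000 N, ΣAE = 19270000 N.
σ₂ = P·E₂/ΣAE = -5060·198000/19270000 = -51.98 MPa.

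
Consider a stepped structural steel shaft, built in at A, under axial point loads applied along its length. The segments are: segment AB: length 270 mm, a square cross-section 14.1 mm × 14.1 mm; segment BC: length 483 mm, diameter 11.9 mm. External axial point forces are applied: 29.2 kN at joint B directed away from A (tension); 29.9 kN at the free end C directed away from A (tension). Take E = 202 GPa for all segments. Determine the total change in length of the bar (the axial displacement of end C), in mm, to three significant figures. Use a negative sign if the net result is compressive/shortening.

1.04 mm

Internal axial forces (sectioning from the free end, tension +): N_BC = 29.9 kN, N_AB = 59.1 kN.
A_AB = 198.8 mm².
A_BC = 111.2 mm².
δ_AB = 59100·270/(198.8·202000) = 0.3973 mm
δ_BC = 29900·483/(111.2·202000) = 0.6428 mm
δ = Σδ_i = 1.04 mm.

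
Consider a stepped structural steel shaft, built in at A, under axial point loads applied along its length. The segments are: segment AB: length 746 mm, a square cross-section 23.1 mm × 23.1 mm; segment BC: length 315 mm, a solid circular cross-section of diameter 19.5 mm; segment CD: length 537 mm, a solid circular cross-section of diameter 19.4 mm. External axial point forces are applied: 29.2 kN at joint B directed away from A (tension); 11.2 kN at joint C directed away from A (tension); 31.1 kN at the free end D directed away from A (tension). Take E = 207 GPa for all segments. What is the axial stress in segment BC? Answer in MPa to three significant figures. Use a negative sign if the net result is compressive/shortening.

Internal axial forces (sectioning from the free end, tension +): N_CD = 31.1 kN, N_BC = 42.3 kN, N_AB = 71.5 kN.
A_BC = 298.6 mm².
σ_BC = N_BC/A_BC = 42300/298.6 = 141.6 MPa.

142 MPa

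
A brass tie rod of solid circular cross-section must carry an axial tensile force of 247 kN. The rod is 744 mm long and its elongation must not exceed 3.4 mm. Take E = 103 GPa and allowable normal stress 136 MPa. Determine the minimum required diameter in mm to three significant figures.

48.1 mm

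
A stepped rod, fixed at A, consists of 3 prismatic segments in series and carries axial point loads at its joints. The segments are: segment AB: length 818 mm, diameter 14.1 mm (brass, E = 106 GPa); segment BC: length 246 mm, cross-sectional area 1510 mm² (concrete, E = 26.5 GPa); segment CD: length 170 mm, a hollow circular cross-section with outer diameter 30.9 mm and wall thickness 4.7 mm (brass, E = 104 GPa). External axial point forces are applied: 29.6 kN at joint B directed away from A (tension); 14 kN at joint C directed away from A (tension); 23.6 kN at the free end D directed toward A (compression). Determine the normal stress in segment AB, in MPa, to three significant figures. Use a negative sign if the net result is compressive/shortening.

Internal axial forces (sectioning from the free end, tension +): N_CD = -23.6 kN, N_BC = -9.6 kN, N_AB = 20 kN.
A_AB = 156.1 mm².
σ_AB = N_AB/A_AB = 20000/156.1 = 128.1 MPa.

128 MPa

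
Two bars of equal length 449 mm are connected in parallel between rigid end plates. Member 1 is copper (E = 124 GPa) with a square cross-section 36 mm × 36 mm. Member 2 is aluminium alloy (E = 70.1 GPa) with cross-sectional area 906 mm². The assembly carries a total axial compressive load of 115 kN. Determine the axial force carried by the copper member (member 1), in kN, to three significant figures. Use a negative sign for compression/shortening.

A_1 = 1296 mm².
Equal strain + equilibrium ⇒ each member carries load in proportion to AE: A₁E₁ = 160700000 N, A₂E₂ = 63510000 N, ΣAE = 224200000 N.
F₁ = P·A₁E₁/ΣAE = -115000·160700000/224200000 = -82430 N.

-82.4 kN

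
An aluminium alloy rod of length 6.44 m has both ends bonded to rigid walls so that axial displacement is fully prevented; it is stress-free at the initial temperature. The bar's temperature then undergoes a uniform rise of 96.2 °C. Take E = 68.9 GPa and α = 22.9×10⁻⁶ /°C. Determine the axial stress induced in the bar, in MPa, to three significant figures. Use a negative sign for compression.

-152 MPa

Free thermal expansion αLΔT = 22.9e-6 · 6440 · 96.2 = 14.19 mm.
The walls impose strain ε = −(14.19)/6440 = -2.2030e-03; σ = Eε = 68900 · -2.2030e-03 = -151.8 MPa.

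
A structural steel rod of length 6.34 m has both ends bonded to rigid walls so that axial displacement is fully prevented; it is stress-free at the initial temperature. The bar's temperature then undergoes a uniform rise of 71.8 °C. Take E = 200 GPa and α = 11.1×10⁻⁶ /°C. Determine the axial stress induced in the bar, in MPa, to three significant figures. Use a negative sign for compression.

Free thermal expansion αLΔT = 11.1e-6 · 6340 · 71.8 = 5.053 mm.
The walls impose strain ε = −(5.053)/6340 = -7.9698e-04; σ = Eε = 200000 · -7.9698e-04 = -159.4 MPa.

-159 MPa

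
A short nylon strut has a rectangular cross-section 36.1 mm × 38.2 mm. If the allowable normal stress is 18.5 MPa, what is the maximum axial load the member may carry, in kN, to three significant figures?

A = 1379 mm².
P_max = σ_allow · A = 18.5 · 1379 = 25510 N = 25.51 kN.

25.5 kN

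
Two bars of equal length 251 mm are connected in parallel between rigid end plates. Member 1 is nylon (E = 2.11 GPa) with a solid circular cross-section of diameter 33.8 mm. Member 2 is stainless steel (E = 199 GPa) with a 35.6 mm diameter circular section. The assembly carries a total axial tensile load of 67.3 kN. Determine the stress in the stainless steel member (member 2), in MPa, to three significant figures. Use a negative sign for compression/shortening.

A_1 = 897.3 mm².
A_2 = 995.4 mm².
Equal strain + equilibrium ⇒ each member carries load in proportion to AE: A₁E₁ = 1893000 N, A₂E₂ = 198100000 N, ΣAE = 200000000 N.
σ₂ = P·E₂/ΣAE = 67300·199000/200000000 = 66.97 MPa.

67.0 MPa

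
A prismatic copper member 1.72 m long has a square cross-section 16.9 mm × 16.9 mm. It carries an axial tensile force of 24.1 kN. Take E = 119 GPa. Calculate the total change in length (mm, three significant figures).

A = 285.6 mm².
δ_mech = NL/(AE) = 24100·1720/(285.6·119000) = 1.22 mm.

1.22 mm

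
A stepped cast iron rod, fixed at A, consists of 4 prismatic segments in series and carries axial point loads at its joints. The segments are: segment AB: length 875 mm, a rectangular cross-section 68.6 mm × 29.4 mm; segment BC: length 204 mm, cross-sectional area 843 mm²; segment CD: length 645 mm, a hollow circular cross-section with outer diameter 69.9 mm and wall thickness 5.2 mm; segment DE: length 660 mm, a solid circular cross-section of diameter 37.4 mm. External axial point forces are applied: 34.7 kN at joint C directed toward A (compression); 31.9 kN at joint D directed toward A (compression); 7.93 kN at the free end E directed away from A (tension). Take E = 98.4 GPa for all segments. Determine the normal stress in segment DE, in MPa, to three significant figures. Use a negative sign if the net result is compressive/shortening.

7.22 MPa

Internal axial forces (sectioning from the free end, tension +): N_DE = 7.93 kN, N_CD = -23.97 kN, N_BC = -58.67 kN, N_AB = -58.67 kN.
A_DE = 1099 mm².
σ_DE = N_DE/A_DE = 7930/1099 = 7.218 MPa.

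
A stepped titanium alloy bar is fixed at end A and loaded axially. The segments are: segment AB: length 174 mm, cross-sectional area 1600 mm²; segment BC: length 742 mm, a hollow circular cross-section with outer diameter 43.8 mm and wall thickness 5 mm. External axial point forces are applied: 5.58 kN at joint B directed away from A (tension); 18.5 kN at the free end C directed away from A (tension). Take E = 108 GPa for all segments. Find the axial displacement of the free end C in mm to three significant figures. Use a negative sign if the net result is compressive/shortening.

0.233 mm

Internal axial forces (sectioning from the free end, tension +): N_BC = 18.5 kN, N_AB = 24.08 kN.
A_BC = 609.5 mm².
δ_AB = 24080·174/(1600·108000) = 0.02425 mm
δ_BC = 18500·742/(609.5·108000) = 0.2085 mm
δ = Σδ_i = 0.2328 mm.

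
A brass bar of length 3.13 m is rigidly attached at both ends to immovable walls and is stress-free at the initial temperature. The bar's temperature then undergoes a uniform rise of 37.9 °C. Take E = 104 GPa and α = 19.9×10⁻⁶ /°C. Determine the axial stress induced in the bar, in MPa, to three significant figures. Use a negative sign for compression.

-78.4 MPa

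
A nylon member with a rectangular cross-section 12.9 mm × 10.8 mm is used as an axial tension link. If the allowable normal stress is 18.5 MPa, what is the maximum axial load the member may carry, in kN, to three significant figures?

2.58 kN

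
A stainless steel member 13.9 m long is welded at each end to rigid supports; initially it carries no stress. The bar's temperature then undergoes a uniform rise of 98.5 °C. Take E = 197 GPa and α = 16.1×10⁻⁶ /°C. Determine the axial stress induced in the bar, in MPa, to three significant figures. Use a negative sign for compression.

-312 MPa

Free thermal expansion αLΔT = 16.1e-6 · 13900 · 98.5 = 22.04 mm.
The walls impose strain ε = −(22.04)/13900 = -1.5859e-03; σ = Eε = 197000 · -1.5859e-03 = -312.4 MPa.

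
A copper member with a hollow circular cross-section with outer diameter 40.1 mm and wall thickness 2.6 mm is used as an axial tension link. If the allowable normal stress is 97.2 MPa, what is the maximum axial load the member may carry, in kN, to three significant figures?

A = 306.3 mm².
P_max = σ_allow · A = 97.2 · 306.3 = 29770 N = 29.77 kN.

29.8 kN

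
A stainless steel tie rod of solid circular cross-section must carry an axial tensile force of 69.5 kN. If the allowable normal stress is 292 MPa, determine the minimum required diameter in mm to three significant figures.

17.4 mm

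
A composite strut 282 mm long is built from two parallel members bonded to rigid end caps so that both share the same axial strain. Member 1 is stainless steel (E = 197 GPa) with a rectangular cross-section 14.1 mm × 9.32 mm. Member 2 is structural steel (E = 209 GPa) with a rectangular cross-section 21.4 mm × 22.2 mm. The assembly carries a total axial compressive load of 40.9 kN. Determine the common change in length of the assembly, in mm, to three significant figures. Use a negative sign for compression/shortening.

-0.0921 mm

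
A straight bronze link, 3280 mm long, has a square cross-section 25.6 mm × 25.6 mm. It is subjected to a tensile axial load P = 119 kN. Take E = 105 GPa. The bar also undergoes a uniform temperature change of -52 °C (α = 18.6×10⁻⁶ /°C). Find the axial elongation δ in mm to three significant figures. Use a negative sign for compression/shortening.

2.50 mm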